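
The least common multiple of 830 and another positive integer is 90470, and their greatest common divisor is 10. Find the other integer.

1090

gcd × lcm = product of the two integers, so the other integer is (10 × 90470) / 830 = 1090.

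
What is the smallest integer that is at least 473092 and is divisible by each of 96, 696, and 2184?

The integer must be a common multiple of 96, 696, and 2184, so a multiple of their LCM.
96 = 2^5 × 3
696 = 2^3 × 3 × 29
2184 = 2^3 × 3 × 7 × 13
LCM(96, 696, 2184) = 2^5 × 3 × 7 × 13 × 29 = 253344.
Smallest multiple of 253344 that is ≥ 473092: ⌈473092/253344⌉ × 253344 = 2 × 253344 = 506688.

506688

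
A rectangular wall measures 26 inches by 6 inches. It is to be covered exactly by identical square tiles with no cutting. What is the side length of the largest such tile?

The tile side must divide both 26 and 6, so the largest is their gcd.
26 = 2 × 13
6 = 2 × 3
gcd(26, 6) = 2.

2 inches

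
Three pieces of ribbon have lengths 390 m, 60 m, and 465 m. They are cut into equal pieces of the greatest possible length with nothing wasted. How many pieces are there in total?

Piece length = gcd(390, 60, 465).
390 = 2 × 3 × 5 × 13
60 = 2^2 × 3 × 5
465 = 3 × 5 × 31
gcd(390, 60, 465) = 3 × 5 = 15.
Total pieces = 390/15 + 60/15 + 465/15 = 26 + 4 + 31 = 61.

61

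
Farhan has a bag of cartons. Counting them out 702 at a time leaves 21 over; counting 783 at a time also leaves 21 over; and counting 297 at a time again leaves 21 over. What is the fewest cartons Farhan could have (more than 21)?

223959

N − 21 must be a common multiple of 702, 783, and 297.
702 = 2 × 3^3 × 13
783 = 3^3 × 29
297 = 3^3 × 11
LCM(702, 783, 297) = 2 × 3^3 × 11 × 13 × 29 = 223938.
Smallest N > 21 is LCM + 21 = 223938 + 21 = 223959.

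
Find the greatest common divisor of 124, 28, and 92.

124 = 2^2 × 31
28 = 2^2 × 7
92 = 2^2 × 23
gcd(124, 28, 92) = 2^2 = 4.

4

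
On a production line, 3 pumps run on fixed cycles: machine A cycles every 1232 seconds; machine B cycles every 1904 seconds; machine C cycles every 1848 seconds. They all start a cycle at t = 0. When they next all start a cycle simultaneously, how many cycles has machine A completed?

All finish a whole number of cycles simultaneously at t = LCM of the periods.
1232 = 2^4 × 7 × 11
1904 = 2^4 × 7 × 17
1848 = 2^3 × 3 × 7 × 11
LCM(1232, 1904, 1848) = 2^4 × 3 × 7 × 11 × 17 = 62832.
Cycles for period 1232: 62832 / 1232 = 51.

51 cycles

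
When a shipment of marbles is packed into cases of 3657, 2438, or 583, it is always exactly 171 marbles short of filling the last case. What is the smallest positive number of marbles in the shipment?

80283

Being 171 short of a full case of size k means N ≡ −171 (mod k), i.e. N + 171 is a multiple of each size.
3657 = 3 × 23 × 53
2438 = 2 × 23 × 53
583 = 11 × 53
LCM(3657, 2438, 583) = 2 × 3 × 11 × 23 × 53 = 80454.
Smallest positive N is 80454 − 171 = 80283.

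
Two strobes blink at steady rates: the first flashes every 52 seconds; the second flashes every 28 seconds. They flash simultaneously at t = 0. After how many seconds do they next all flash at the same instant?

364 seconds

The first simultaneous occurrence is after LCM of the individual periods.
52 = 2^2 × 13
28 = 2^2 × 7
LCM(52, 28) = 2^2 × 7 × 13 = 364.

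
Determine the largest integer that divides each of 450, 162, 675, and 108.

9

450 = 2 × 3^2 × 5^2
162 = 2 × 3^4
675 = 3^3 × 5^2
108 = 2^2 × 3^3
gcd(450, 162, 675, 108) = 3^2 = 9.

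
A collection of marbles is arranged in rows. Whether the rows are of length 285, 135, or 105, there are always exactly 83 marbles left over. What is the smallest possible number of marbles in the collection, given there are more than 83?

N − 83 must be a common multiple of 285, 135, and 105.
285 = 3 × 5 × 19
135 = 3^3 × 5
105 = 3 × 5 × 7
LCM(285, 135, 105) = 3^3 × 5 × 7 × 19 = 17955.
Smallest N > 83 is LCM + 83 = 17955 + 83 = 18038.

18038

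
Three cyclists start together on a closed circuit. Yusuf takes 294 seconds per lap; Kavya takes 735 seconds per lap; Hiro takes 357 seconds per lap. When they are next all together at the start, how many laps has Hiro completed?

All finish a whole number of cycles simultaneously at t = LCM of the periods.
294 = 2 × 3 × 7^2
735 = 3 × 5 × 7^2
357 = 3 × 7 × 17
LCM(294, 735, 357) = 2 × 3 × 5 × 7^2 × 17 = 24990.
Laps for period 357: 24990 / 357 = 70.

70 laps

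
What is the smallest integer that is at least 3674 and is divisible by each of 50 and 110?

3850

The integer must be a common multiple of 50 and 110, so a multiple of their LCM.
50 = 2 × 5^2
110 = 2 × 5 × 11
LCM(50, 110) = 2 × 5^2 × 11 = 550.
Smallest multiple of 550 that is ≥ 3674: ⌈3674/550⌉ × 550 = 7 × 550 = 3850.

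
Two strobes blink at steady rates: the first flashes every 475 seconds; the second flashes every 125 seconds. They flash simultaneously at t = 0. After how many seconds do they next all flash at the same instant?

2375 seconds

They coincide at every common multiple of the periods; the first is the LCM.
475 = 5^2 × 19
125 = 5^3
LCM(475, 125) = 5^3 × 19 = 2375.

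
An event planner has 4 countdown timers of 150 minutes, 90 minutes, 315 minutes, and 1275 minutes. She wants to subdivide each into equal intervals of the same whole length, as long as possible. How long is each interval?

15 minutes

The interval must divide each timer length; the longest such is the gcd.
150 = 2 × 3 × 5^2
90 = 2 × 3^2 × 5
315 = 3^2 × 5 × 7
1275 = 3 × 5^2 × 17
gcd(150, 90, 315, 1275) = 3 × 5 = 15.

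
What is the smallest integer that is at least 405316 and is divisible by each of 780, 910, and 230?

502320

The integer must be a common multiple of 780, 910, and 230, so a multiple of their LCM.
780 = 2^2 × 3 × 5 × 13
910 = 2 × 5 × 7 × 13
230 = 2 × 5 × 23
LCM(780, 910, 230) = 2^2 × 3 × 5 × 7 × 13 × 23 = 125580.
Smallest multiple of 125580 that is ≥ 405316: ⌈405316/125580⌉ × 125580 = 4 × 125580 = 502320.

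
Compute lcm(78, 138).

78 = 2 × 3 × 13
138 = 2 × 3 × 23
LCM(78, 138) = 2 × 3 × 13 × 23 = 1794.

1794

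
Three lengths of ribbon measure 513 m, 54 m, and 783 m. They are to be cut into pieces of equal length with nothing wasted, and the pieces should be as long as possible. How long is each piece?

Each piece length must divide every original length, so the longest possible is gcd(513, 54, 783).
513 = 3^3 × 19
54 = 2 × 3^3
783 = 3^3 × 29
gcd(513, 54, 783) = 3^3 = 27.

27 m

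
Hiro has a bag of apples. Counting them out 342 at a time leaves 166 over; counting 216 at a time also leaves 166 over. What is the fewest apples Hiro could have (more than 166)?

N − 166 must be a common multiple of 342 and 216.
342 = 2 × 3^2 × 19
216 = 2^3 × 3^3
LCM(342, 216) = 2^3 × 3^3 × 19 = 4104.
Smallest N > 166 is LCM + 166 = 4104 + 166 = 4270.

4270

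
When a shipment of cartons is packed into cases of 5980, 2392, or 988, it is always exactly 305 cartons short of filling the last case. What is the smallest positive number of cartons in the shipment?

Being 305 short of a full case of size k means N ≡ −305 (mod k), i.e. N + 305 is a multiple of each size.
5980 = 2^2 × 5 × 13 × 23
2392 = 2^3 × 13 × 23
988 = 2^2 × 13 × 19
LCM(5980, 2392, 988) = 2^3 × 5 × 13 × 19 × 23 = 227240.
Smallest positive N is 227240 − 305 = 226935.

226935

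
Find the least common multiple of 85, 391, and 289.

33235

85 = 5 × 17
391 = 17 × 23
289 = 17^2
LCM(85, 391, 289) = 5 × 17^2 × 23 = 33235.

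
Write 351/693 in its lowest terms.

39/77

351 = 3^3 × 13
693 = 3^2 × 7 × 11
gcd(351, 693) = 3^2 = 9.
Divide numerator and denominator by 9: 351/693 = 39/77.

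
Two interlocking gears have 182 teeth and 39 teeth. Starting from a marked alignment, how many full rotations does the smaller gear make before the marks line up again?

The first common completion time is the LCM of the periods.
182 = 2 × 7 × 13
39 = 3 × 13
LCM(182, 39) = 2 × 3 × 7 × 13 = 546.
Rotations for period 39: 546 / 39 = 14.

14 rotations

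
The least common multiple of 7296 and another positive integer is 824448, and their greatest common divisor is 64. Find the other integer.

gcd × lcm = product of the two integers, so the other integer is (64 × 824448) / 7296 = 7232.

7232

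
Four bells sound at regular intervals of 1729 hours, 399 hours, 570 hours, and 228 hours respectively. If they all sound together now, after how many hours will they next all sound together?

They coincide at every common multiple of the periods; the first is the LCM.
1729 = 7 × 13 × 19
399 = 3 × 7 × 19
570 = 2 × 3 × 5 × 19
228 = 2^2 × 3 × 19
LCM(1729, 399, 570, 228) = 2^2 × 3 × 5 × 7 × 13 × 19 = 103740.

103740 hours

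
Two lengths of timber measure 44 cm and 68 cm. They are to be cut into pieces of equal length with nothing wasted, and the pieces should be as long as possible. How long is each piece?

Each piece length must divide every original length, so the longest possible is gcd(44, 68).
44 = 2^2 × 11
68 = 2^2 × 17
gcd(44, 68) = 2^2 = 4.

4 cm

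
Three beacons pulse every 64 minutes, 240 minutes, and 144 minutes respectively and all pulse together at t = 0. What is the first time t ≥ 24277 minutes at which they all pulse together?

Joint pulses occur at multiples of LCM(64, 240, 144).
64 = 2^6
240 = 2^4 × 3 × 5
144 = 2^4 × 3^2
LCM(64, 240, 144) = 2^6 × 3^2 × 5 = 2880.
Smallest multiple of 2880 that is ≥ 24277: ⌈24277/2880⌉ × 2880 = 9 × 2880 = 25920.

25920 minutes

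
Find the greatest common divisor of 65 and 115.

5

65 = 5 × 13
115 = 5 × 23
gcd(65, 115) = 5.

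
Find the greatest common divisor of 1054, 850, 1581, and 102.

1054 = 2 × 17 × 31
850 = 2 × 5^2 × 17
1581 = 3 × 17 × 31
102 = 2 × 3 × 17
gcd(1054, 850, 1581, 102) = 17.

17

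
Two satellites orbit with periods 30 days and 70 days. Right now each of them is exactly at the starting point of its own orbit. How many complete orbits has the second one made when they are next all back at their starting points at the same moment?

3 orbits

The first common completion time is the LCM of the periods.
30 = 2 × 3 × 5
70 = 2 × 5 × 7
LCM(30, 70) = 2 × 3 × 5 × 7 = 210.
Orbits for period 70: 210 / 70 = 3.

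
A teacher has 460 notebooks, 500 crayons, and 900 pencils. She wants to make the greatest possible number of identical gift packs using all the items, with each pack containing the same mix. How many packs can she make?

20 packs

The pack count must divide each quantity, so the greatest is gcd(460, 500, 900).
460 = 2^2 × 5 × 23
500 = 2^2 × 5^3
900 = 2^2 × 3^2 × 5^2
gcd(460, 500, 900) = 2^2 × 5 = 20.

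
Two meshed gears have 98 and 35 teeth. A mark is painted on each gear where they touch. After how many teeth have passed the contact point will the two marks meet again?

490 teeth

The first simultaneous occurrence is after LCM of the individual periods.
98 = 2 × 7^2
35 = 5 × 7
LCM(98, 35) = 2 × 5 × 7^2 = 490.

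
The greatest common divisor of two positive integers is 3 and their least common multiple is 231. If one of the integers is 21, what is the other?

For two integers, gcd × lcm = product, so the other is (3 × 231) / 21 = 693 / 21 = 33.

33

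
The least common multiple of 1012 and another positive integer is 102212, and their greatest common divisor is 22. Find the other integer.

2222

gcd × lcm = product of the two integers, so the other integer is (22 × 102212) / 1012 = 2222.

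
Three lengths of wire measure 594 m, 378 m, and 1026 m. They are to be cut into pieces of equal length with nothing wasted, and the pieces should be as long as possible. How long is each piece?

54 m

The greatest length dividing all of 594, 378, and 1026 is their gcd.
594 = 2 × 3^3 × 11
378 = 2 × 3^3 × 7
1026 = 2 × 3^3 × 19
gcd(594, 378, 1026) = 2 × 3^3 = 54.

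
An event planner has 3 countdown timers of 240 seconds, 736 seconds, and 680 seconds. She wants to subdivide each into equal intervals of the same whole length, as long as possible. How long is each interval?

8 seconds

The interval must divide each timer length; the longest such is the gcd.
240 = 2^4 × 3 × 5
736 = 2^5 × 23
680 = 2^3 × 5 × 17
gcd(240, 736, 680) = 2^3 = 8.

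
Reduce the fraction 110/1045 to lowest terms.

2/19

110 = 2 × 5 × 11
1045 = 5 × 11 × 19
gcd(110, 1045) = 5 × 11 = 55.
Divide numerator and denominator by 55: 110/1045 = 2/19.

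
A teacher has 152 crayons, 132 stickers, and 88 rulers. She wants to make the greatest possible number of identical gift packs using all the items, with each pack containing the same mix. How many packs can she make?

The pack count must divide each quantity, so the greatest is gcd(152, 132, 88).
152 = 2^3 × 19
132 = 2^2 × 3 × 11
88 = 2^3 × 11
gcd(152, 132, 88) = 2^2 = 4.

4 packs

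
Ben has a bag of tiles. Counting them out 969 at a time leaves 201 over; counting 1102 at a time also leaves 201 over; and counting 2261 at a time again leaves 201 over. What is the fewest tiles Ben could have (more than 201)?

N − 201 must be a common multiple of 969, 1102, and 2261.
969 = 3 × 17 × 19
1102 = 2 × 19 × 29
2261 = 7 × 17 × 19
LCM(969, 1102, 2261) = 2 × 3 × 7 × 17 × 19 × 29 = 393414.
Smallest N > 201 is LCM + 201 = 393414 + 201 = 393615.

393615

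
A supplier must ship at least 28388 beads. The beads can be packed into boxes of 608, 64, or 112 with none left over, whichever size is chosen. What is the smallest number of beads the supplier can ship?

The number of beads must be a common multiple of 608, 64, and 112, so a multiple of their LCM.
608 = 2^5 × 19
64 = 2^6
112 = 2^4 × 7
LCM(608, 64, 112) = 2^6 × 7 × 19 = 8512.
Smallest multiple of 8512 that is ≥ 28388: ⌈28388/8512⌉ × 8512 = 4 × 8512 = 34048.

34048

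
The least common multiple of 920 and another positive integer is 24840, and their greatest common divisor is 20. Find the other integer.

gcd × lcm = product of the two integers, so the other integer is (20 × 24840) / 920 = 540.

540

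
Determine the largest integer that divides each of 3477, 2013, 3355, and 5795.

3477 = 3 × 19 × 61
2013 = 3 × 11 × 61
3355 = 5 × 11 × 61
5795 = 5 × 19 × 61
gcd(3477, 2013, 3355, 5795) = 61.

61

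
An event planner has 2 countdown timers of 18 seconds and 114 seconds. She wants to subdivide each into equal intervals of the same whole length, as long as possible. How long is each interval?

The interval must divide each timer length; the longest such is the gcd.
18 = 2 × 3^2
114 = 2 × 3 × 19
gcd(18, 114) = 2 × 3 = 6.

6 seconds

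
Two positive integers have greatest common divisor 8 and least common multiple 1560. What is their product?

12480

For any two positive integers, gcd × lcm = product = 8 × 1560 = 12480.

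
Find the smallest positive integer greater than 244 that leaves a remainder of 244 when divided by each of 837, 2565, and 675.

N − 244 must be a common multiple of 837, 2565, and 675.
837 = 3^3 × 31
2565 = 3^3 × 5 × 19
675 = 3^3 × 5^2
LCM(837, 2565, 675) = 3^3 × 5^2 × 19 × 31 = 397575.
Smallest N > 244 is LCM + 244 = 397575 + 244 = 397819.

397819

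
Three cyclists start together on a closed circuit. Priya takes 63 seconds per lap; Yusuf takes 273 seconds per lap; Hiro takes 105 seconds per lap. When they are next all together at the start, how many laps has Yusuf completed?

They are all back at their starting positions together after one LCM of the periods.
63 = 3^2 × 7
273 = 3 × 7 × 13
105 = 3 × 5 × 7
LCM(63, 273, 105) = 3^2 × 5 × 7 × 13 = 4095.
Laps for period 273: 4095 / 273 = 15.

15 laps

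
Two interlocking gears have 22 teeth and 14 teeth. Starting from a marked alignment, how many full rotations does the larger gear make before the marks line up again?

They are all back at their starting positions together after one LCM of the periods.
22 = 2 × 11
14 = 2 × 7
LCM(22, 14) = 2 × 7 × 11 = 154.
Rotations for period 22: 154 / 22 = 7.

7 rotations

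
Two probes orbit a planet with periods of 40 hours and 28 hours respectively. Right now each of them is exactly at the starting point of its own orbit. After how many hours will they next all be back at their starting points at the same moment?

We need the least common multiple of the intervals.
40 = 2^3 × 5
28 = 2^2 × 7
LCM(40, 28) = 2^3 × 5 × 7 = 280.

280 hours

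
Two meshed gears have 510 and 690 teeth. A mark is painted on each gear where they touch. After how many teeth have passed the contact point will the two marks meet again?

11730 teeth

We need the least common multiple of the intervals.
510 = 2 × 3 × 5 × 17
690 = 2 × 3 × 5 × 23
LCM(510, 690) = 2 × 3 × 5 × 17 × 23 = 11730.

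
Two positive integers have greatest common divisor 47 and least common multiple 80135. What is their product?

For any two positive integers, gcd × lcm = product = 47 × 80135 = 3766345.

3766345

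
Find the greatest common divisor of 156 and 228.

156 = 2^2 × 3 × 13
228 = 2^2 × 3 × 19
gcd(156, 228) = 2^2 × 3 = 12.

12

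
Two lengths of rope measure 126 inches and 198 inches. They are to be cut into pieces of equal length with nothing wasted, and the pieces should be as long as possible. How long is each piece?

By the Euclidean algorithm:
198 = 1 × 126 + 72
126 = 1 × 72 + 54
72 = 1 × 54 + 18
54 = 3 × 18 + 0
gcd(126, 198) = 18.

18 inches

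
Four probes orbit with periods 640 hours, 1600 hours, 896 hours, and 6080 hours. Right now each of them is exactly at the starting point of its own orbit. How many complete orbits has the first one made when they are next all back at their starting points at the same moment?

All finish a whole number of cycles simultaneously at t = LCM of the periods.
640 = 2^7 × 5
1600 = 2^6 × 5^2
896 = 2^7 × 7
6080 = 2^6 × 5 × 19
LCM(640, 1600, 896, 6080) = 2^7 × 5^2 × 7 × 19 = 425600.
Orbits for period 640: 425600 / 640 = 665.

665 orbits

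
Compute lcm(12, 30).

60

12 = 2^2 × 3
30 = 2 × 3 × 5
LCM(12, 30) = 2^2 × 3 × 5 = 60.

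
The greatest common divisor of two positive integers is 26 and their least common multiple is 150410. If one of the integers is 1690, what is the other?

For two integers, gcd × lcm = product, so the other is (26 × 150410) / 1690 = 3910660 / 1690 = 2314.

2314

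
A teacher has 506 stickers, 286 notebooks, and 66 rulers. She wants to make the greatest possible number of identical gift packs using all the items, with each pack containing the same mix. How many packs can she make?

22 packs

The pack count must divide each quantity, so the greatest is gcd(506, 286, 66).
506 = 2 × 11 × 23
286 = 2 × 11 × 13
66 = 2 × 3 × 11
gcd(506, 286, 66) = 2 × 11 = 22.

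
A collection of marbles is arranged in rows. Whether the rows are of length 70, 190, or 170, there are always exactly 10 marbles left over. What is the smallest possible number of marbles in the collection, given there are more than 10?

22620

N − 10 must be a common multiple of 70, 190, and 170.
70 = 2 × 5 × 7
190 = 2 × 5 × 19
170 = 2 × 5 × 17
LCM(70, 190, 170) = 2 × 5 × 7 × 17 × 19 = 22610.
Smallest N > 10 is LCM + 10 = 22610 + 10 = 22620.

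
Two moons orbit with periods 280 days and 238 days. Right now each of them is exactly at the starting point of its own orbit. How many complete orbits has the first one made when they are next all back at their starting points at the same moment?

The first common completion time is the LCM of the periods.
280 = 2^3 × 5 × 7
238 = 2 × 7 × 17
LCM(280, 238) = 2^3 × 5 × 7 × 17 = 4760.
Orbits for period 280: 4760 / 280 = 17.

17 orbits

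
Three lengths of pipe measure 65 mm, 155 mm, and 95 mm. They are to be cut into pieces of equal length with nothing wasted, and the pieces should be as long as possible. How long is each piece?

The greatest length dividing all of 65, 155, and 95 is their gcd.
65 = 5 × 13
155 = 5 × 31
95 = 5 × 19
gcd(65, 155, 95) = 5.

5 mm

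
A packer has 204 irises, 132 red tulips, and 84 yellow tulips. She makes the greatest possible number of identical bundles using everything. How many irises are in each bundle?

17

Number of bundles = gcd(204, 132, 84).
204 = 2^2 × 3 × 17
132 = 2^2 × 3 × 11
84 = 2^2 × 3 × 7
gcd(204, 132, 84) = 2^2 × 3 = 12.
irises per bundle = 204 / 12 = 17.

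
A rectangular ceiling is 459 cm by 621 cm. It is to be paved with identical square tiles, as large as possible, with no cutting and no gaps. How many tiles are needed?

391

Tile side = gcd(459, 621).
459 = 3^3 × 17
621 = 3^3 × 23
gcd(459, 621) = 3^3 = 27.
Tiles: (459/27) × (621/27) = 17 × 23 = 391.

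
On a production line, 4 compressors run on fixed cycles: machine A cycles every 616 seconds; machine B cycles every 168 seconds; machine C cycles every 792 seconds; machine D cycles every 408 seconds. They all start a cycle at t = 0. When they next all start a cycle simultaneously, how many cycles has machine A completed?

The first common completion time is the LCM of the periods.
616 = 2^3 × 7 × 11
168 = 2^3 × 3 × 7
792 = 2^3 × 3^2 × 11
408 = 2^3 × 3 × 17
LCM(616, 168, 792, 408) = 2^3 × 3^2 × 7 × 11 × 17 = 94248.
Cycles for period 616: 94248 / 616 = 153.

153 cycles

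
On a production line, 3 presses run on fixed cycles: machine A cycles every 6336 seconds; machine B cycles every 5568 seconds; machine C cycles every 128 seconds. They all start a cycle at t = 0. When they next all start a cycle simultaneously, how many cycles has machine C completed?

They are all back at their starting positions together after one LCM of the periods.
6336 = 2^6 × 3^2 × 11
5568 = 2^6 × 3 × 29
128 = 2^7
LCM(6336, 5568, 128) = 2^7 × 3^2 × 11 × 29 = 367488.
Cycles for period 128: 367488 / 128 = 2871.

2871 cycles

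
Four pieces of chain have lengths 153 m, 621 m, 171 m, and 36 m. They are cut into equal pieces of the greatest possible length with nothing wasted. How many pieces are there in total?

Piece length = gcd(153, 621, 171, 36).
153 = 3^2 × 17
621 = 3^3 × 23
171 = 3^2 × 19
36 = 2^2 × 3^2
gcd(153, 621, 171, 36) = 3^2 = 9.
Total pieces = 153/9 + 621/9 + 171/9 + 36/9 = 17 + 69 + 19 + 4 = 109.

109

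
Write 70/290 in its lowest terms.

7/29

70 = 2 × 5 × 7
290 = 2 × 5 × 29
gcd(70, 290) = 2 × 5 = 10.
Divide numerator and denominator by 10: 70/290 = 7/29.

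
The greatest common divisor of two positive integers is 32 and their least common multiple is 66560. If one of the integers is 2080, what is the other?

For two integers, gcd × lcm = product, so the other is (32 × 66560) / 2080 = 2129920 / 2080 = 1024.

1024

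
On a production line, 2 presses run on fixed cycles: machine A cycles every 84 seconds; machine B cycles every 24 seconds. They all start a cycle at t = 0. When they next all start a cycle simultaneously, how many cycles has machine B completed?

7 cycles

They are all back at their starting positions together after one LCM of the periods.
84 = 2^2 × 3 × 7
24 = 2^3 × 3
LCM(84, 24) = 2^3 × 3 × 7 = 168.
Cycles for period 24: 168 / 24 = 7.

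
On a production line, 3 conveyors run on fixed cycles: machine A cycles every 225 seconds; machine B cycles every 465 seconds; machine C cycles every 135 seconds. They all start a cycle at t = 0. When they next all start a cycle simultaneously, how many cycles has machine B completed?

45 cycles

They are all back at their starting positions together after one LCM of the periods.
225 = 3^2 × 5^2
465 = 3 × 5 × 31
135 = 3^3 × 5
LCM(225, 465, 135) = 3^3 × 5^2 × 31 = 20925.
Cycles for period 465: 20925 / 465 = 45.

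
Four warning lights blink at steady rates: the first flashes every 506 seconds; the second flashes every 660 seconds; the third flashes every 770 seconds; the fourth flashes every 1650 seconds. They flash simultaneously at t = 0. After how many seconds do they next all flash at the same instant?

They coincide at every common multiple of the periods; the first is the LCM.
506 = 2 × 11 × 23
660 = 2^2 × 3 × 5 × 11
770 = 2 × 5 × 7 × 11
1650 = 2 × 3 × 5^2 × 11
LCM(506, 660, 770, 1650) = 2^2 × 3 × 5^2 × 7 × 11 × 23 = 531300.

531300 seconds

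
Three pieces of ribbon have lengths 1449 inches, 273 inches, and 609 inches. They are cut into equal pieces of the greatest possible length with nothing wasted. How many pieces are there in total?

111

Piece length = gcd(1449, 273, 609).
1449 = 3^2 × 7 × 23
273 = 3 × 7 × 13
609 = 3 × 7 × 29
gcd(1449, 273, 609) = 3 × 7 = 21.
Total pieces = 1449/21 + 273/21 + 609/21 = 69 + 13 + 29 = 111.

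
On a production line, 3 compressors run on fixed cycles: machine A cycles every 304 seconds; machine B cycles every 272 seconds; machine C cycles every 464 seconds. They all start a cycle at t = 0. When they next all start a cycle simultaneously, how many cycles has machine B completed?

551 cycles

They are all back at their starting positions together after one LCM of the periods.
304 = 2^4 × 19
272 = 2^4 × 17
464 = 2^4 × 29
LCM(304, 272, 464) = 2^4 × 17 × 19 × 29 = 149872.
Cycles for period 272: 149872 / 272 = 551.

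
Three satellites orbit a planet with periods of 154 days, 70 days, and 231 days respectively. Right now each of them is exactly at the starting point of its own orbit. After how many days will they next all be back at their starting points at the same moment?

They coincide at every common multiple of the periods; the first is the LCM.
154 = 2 × 7 × 11
70 = 2 × 5 × 7
231 = 3 × 7 × 11
LCM(154, 70, 231) = 2 × 3 × 5 × 7 × 11 = 2310.

2310 days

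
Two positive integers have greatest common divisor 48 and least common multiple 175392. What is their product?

For any two positive integers, gcd × lcm = product = 48 × 175392 = 8418816.

8418816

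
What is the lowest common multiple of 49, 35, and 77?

2695

49 = 7^2
35 = 5 × 7
77 = 7 × 11
LCM(49, 35, 77) = 5 × 7^2 × 11 = 2695.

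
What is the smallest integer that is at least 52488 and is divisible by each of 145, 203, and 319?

The integer must be a common multiple of 145, 203, and 319, so a multiple of their LCM.
145 = 5 × 29
203 = 7 × 29
319 = 11 × 29
LCM(145, 203, 319) = 5 × 7 × 11 × 29 = 11165.
Smallest multiple of 11165 that is ≥ 52488: ⌈52488/11165⌉ × 11165 = 5 × 11165 = 55825.

55825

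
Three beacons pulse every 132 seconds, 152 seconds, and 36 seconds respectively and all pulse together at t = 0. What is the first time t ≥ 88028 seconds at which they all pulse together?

Joint pulses occur at multiples of LCM(132, 152, 36).
132 = 2^2 × 3 × 11
152 = 2^3 × 19
36 = 2^2 × 3^2
LCM(132, 152, 36) = 2^3 × 3^2 × 11 × 19 = 15048.
Smallest multiple of 15048 that is ≥ 88028: ⌈88028/15048⌉ × 15048 = 6 × 15048 = 90288.

90288 seconds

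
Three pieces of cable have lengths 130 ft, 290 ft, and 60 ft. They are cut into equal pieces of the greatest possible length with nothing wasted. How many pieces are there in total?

Piece length = gcd(130, 290, 60).
130 = 2 × 5 × 13
290 = 2 × 5 × 29
60 = 2^2 × 3 × 5
gcd(130, 290, 60) = 2 × 5 = 10.
Total pieces = 130/10 + 290/10 + 60/10 = 13 + 29 + 6 = 48.

48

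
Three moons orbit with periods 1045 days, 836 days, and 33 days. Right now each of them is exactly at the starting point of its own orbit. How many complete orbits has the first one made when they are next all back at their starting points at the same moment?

12 orbits

All finish a whole number of cycles simultaneously at t = LCM of the periods.
1045 = 5 × 11 × 19
836 = 2^2 × 11 × 19
33 = 3 × 11
LCM(1045, 836, 33) = 2^2 × 3 × 5 × 11 × 19 = 12540.
Orbits for period 1045: 12540 / 1045 = 12.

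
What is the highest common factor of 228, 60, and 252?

228 = 2^2 × 3 × 19
60 = 2^2 × 3 × 5
252 = 2^2 × 3^2 × 7
gcd(228, 60, 252) = 2^2 × 3 = 12.

12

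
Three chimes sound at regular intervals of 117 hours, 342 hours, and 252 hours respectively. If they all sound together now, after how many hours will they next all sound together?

62244 hours

They coincide at every common multiple of the periods; the first is the LCM.
117 = 3^2 × 13
342 = 2 × 3^2 × 19
252 = 2^2 × 3^2 × 7
LCM(117, 342, 252) = 2^2 × 3^2 × 7 × 13 × 19 = 62244.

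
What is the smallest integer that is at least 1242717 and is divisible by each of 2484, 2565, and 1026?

The integer must be a common multiple of 2484, 2565, and 1026, so a multiple of their LCM.
2484 = 2^2 × 3^3 × 23
2565 = 3^3 × 5 × 19
1026 = 2 × 3^3 × 19
LCM(2484, 2565, 1026) = 2^2 × 3^3 × 5 × 19 × 23 = 235980.
Smallest multiple of 235980 that is ≥ 1242717: ⌈1242717/235980⌉ × 235980 = 6 × 235980 = 1415880.

1415880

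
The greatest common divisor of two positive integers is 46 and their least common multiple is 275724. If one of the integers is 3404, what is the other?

For two integers, gcd × lcm = product, so the other is (46 × 275724) / 3404 = 12683304 / 3404 = 3726.

3726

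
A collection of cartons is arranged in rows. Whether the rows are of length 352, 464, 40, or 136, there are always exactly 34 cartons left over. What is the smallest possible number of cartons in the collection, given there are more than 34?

867714

N − 34 must be a common multiple of 352, 464, 40, and 136.
352 = 2^5 × 11
464 = 2^4 × 29
40 = 2^3 × 5
136 = 2^3 × 17
LCM(352, 464, 40, 136) = 2^5 × 5 × 11 × 17 × 29 = 867680.
Smallest N > 34 is LCM + 34 = 867680 + 34 = 867714.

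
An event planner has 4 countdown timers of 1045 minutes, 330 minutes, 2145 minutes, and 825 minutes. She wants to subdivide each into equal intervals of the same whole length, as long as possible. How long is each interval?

55 minutes

The interval must divide each timer length; the longest such is the gcd.
1045 = 5 × 11 × 19
330 = 2 × 3 × 5 × 11
2145 = 3 × 5 × 11 × 13
825 = 3 × 5^2 × 11
gcd(1045, 330, 2145, 825) = 5 × 11 = 55.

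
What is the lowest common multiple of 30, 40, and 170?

30 = 2 × 3 × 5
40 = 2^3 × 5
170 = 2 × 5 × 17
LCM(30, 40, 170) = 2^3 × 3 × 5 × 17 = 2040.

2040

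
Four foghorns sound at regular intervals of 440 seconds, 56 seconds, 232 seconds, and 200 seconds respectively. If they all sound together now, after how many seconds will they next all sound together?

They coincide at every common multiple of the periods; the first is the LCM.
440 = 2^3 × 5 × 11
56 = 2^3 × 7
232 = 2^3 × 29
200 = 2^3 × 5^2
LCM(440, 56, 232, 200) = 2^3 × 5^2 × 7 × 11 × 29 = 446600.

446600 seconds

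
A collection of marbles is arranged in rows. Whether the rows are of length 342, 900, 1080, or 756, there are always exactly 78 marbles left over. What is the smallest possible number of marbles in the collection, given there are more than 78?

718278

N − 78 must be a common multiple of 342, 900, 1080, and 756.
342 = 2 × 3^2 × 19
900 = 2^2 × 3^2 × 5^2
1080 = 2^3 × 3^3 × 5
756 = 2^2 × 3^3 × 7
LCM(342, 900, 1080, 756) = 2^3 × 3^3 × 5^2 × 7 × 19 = 718200.
Smallest N > 78 is LCM + 78 = 718200 + 78 = 718278.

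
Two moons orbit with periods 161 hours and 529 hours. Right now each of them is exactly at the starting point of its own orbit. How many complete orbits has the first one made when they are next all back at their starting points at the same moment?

23 orbits

The first common completion time is the LCM of the periods.
161 = 7 × 23
529 = 23^2
LCM(161, 529) = 7 × 23^2 = 3703.
Orbits for period 161: 3703 / 161 = 23.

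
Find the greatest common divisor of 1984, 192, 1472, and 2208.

1984 = 2^6 × 31
192 = 2^6 × 3
1472 = 2^6 × 23
2208 = 2^5 × 3 × 23
gcd(1984, 192, 1472, 2208) = 2^5 = 32.

32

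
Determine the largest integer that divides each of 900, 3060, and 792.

36

900 = 2^2 × 3^2 × 5^2
3060 = 2^2 × 3^2 × 5 × 17
792 = 2^3 × 3^2 × 11
gcd(900, 3060, 792) = 2^2 × 3^2 = 36.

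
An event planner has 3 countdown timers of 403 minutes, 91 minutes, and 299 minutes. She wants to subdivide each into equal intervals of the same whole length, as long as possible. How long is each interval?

The interval must divide each timer length; the longest such is the gcd.
403 = 13 × 31
91 = 7 × 13
299 = 13 × 23
gcd(403, 91, 299) = 13.

13 minutes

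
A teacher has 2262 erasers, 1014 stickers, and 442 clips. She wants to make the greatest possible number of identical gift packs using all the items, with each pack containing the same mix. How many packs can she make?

The pack count must divide each quantity, so the greatest is gcd(2262, 1014, 442).
2262 = 2 × 3 × 13 × 29
1014 = 2 × 3 × 13^2
442 = 2 × 13 × 17
gcd(2262, 1014, 442) = 2 × 13 = 26.

26 packs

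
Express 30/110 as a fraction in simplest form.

30 = 2 × 3 × 5
110 = 2 × 5 × 11
gcd(30, 110) = 2 × 5 = 10.
Divide numerator and denominator by 10: 30/110 = 3/11.

3/11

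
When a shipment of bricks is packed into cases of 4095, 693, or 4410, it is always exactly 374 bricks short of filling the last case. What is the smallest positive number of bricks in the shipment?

630256

Being 374 short of a full case of size k means N ≡ −374 (mod k), i.e. N + 374 is a multiple of each size.
4095 = 3^2 × 5 × 7 × 13
693 = 3^2 × 7 × 11
4410 = 2 × 3^2 × 5 × 7^2
LCM(4095, 693, 4410) = 2 × 3^2 × 5 × 7^2 × 11 × 13 = 630630.
Smallest positive N is 630630 − 374 = 630256.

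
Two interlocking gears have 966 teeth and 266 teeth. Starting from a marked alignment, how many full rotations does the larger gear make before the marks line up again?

The first common completion time is the LCM of the periods.
966 = 2 × 3 × 7 × 23
266 = 2 × 7 × 19
LCM(966, 266) = 2 × 3 × 7 × 19 × 23 = 18354.
Rotations for period 966: 18354 / 966 = 19.

19 rotations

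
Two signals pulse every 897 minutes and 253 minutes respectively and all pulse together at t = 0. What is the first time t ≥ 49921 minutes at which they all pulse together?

59202 minutes

Joint pulses occur at multiples of LCM(897, 253).
897 = 3 × 13 × 23
253 = 11 × 23
LCM(897, 253) = 3 × 11 × 13 × 23 = 9867.
Smallest multiple of 9867 that is ≥ 49921: ⌈49921/9867⌉ × 9867 = 6 × 9867 = 59202.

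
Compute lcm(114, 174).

114 = 2 × 3 × 19
174 = 2 × 3 × 29
LCM(114, 174) = 2 × 3 × 19 × 29 = 3306.

3306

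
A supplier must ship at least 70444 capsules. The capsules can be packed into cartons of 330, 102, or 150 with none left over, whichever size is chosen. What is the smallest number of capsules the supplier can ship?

84150

The number of capsules must be a common multiple of 330, 102, and 150, so a multiple of their LCM.
330 = 2 × 3 × 5 × 11
102 = 2 × 3 × 17
150 = 2 × 3 × 5^2
LCM(330, 102, 150) = 2 × 3 × 5^2 × 11 × 17 = 28050.
Smallest multiple of 28050 that is ≥ 70444: ⌈70444/28050⌉ × 28050 = 3 × 28050 = 84150.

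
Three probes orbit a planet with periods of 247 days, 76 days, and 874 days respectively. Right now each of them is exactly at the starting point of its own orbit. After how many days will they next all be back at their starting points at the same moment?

They coincide at every common multiple of the periods; the first is the LCM.
247 = 13 × 19
76 = 2^2 × 19
874 = 2 × 19 × 23
LCM(247, 76, 874) = 2^2 × 13 × 19 × 23 = 22724.

22724 days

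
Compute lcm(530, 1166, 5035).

110770

530 = 2 × 5 × 53
1166 = 2 × 11 × 53
5035 = 5 × 19 × 53
LCM(530, 1166, 5035) = 2 × 5 × 11 × 19 × 53 = 110770.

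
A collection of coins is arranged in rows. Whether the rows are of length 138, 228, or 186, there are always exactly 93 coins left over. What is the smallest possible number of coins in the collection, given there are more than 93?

162657

N − 93 must be a common multiple of 138, 228, and 186.
138 = 2 × 3 × 23
228 = 2^2 × 3 × 19
186 = 2 × 3 × 31
LCM(138, 228, 186) = 2^2 × 3 × 19 × 23 × 31 = 162564.
Smallest N > 93 is LCM + 93 = 162564 + 93 = 162657.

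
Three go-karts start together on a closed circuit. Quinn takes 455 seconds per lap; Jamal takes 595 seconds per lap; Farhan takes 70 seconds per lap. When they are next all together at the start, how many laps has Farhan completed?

They are all back at their starting positions together after one LCM of the periods.
455 = 5 × 7 × 13
595 = 5 × 7 × 17
70 = 2 × 5 × 7
LCM(455, 595, 70) = 2 × 5 × 7 × 13 × 17 = 15470.
Laps for period 70: 15470 / 70 = 221.

221 laps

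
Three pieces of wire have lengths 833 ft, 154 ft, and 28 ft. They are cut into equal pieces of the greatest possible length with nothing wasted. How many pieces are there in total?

145

Piece length = gcd(833, 154, 28).
833 = 7^2 × 17
154 = 2 × 7 × 11
28 = 2^2 × 7
gcd(833, 154, 28) = 7.
Total pieces = 833/7 + 154/7 + 28/7 = 119 + 22 + 4 = 145.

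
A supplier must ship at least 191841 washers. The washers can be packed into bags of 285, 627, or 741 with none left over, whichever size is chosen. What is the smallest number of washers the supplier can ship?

The number of washers must be a common multiple of 285, 627, and 741, so a multiple of their LCM.
285 = 3 × 5 × 19
627 = 3 × 11 × 19
741 = 3 × 13 × 19
LCM(285, 627, 741) = 3 × 5 × 11 × 13 × 19 = 40755.
Smallest multiple of 40755 that is ≥ 191841: ⌈191841/40755⌉ × 40755 = 5 × 40755 = 203775.

203775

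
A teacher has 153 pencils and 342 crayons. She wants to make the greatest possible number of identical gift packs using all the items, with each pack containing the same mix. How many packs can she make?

9 packs

By the Euclidean algorithm:
342 = 2 × 153 + 36
153 = 4 × 36 + 9
36 = 4 × 9 + 0
gcd(153, 342) = 9.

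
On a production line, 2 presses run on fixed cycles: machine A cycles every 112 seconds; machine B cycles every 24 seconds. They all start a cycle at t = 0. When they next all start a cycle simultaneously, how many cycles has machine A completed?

3 cycles

They are all back at their starting positions together after one LCM of the periods.
112 = 2^4 × 7
24 = 2^3 × 3
LCM(112, 24) = 2^4 × 3 × 7 = 336.
Cycles for period 112: 336 / 112 = 3.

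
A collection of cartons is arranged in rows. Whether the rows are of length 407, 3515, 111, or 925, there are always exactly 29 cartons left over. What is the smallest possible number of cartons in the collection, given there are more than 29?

N − 29 must be a common multiple of 407, 3515, 111, and 925.
407 = 11 × 37
3515 = 5 × 19 × 37
111 = 3 × 37
925 = 5^2 × 37
LCM(407, 3515, 111, 925) = 3 × 5^2 × 11 × 19 × 37 = 579975.
Smallest N > 29 is LCM + 29 = 579975 + 29 = 580004.

580004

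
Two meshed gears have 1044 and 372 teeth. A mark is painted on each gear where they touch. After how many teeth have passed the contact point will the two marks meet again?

The first simultaneous occurrence is after LCM of the individual periods.
1044 = 2^2 × 3^2 × 29
372 = 2^2 × 3 × 31
LCM(1044, 372) = 2^2 × 3^2 × 29 × 31 = 32364.

32364 teeth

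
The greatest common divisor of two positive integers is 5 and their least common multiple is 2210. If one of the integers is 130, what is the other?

85

For two integers, gcd × lcm = product, so the other is (5 × 2210) / 130 = 11050 / 130 = 85.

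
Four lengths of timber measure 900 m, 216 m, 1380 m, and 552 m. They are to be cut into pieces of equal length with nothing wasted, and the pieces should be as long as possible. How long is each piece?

The greatest length dividing all of 900, 216, 1380, and 552 is their gcd.
900 = 2^2 × 3^2 × 5^2
216 = 2^3 × 3^3
1380 = 2^2 × 3 × 5 × 23
552 = 2^3 × 3 × 23
gcd(900, 216, 1380, 552) = 2^2 × 3 = 12.

12 m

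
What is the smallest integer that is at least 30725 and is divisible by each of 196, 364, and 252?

45864

The integer must be a common multiple of 196, 364, and 252, so a multiple of their LCM.
196 = 2^2 × 7^2
364 = 2^2 × 7 × 13
252 = 2^2 × 3^2 × 7
LCM(196, 364, 252) = 2^2 × 3^2 × 7^2 × 13 = 22932.
Smallest multiple of 22932 that is ≥ 30725: ⌈30725/22932⌉ × 22932 = 2 × 22932 = 45864.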